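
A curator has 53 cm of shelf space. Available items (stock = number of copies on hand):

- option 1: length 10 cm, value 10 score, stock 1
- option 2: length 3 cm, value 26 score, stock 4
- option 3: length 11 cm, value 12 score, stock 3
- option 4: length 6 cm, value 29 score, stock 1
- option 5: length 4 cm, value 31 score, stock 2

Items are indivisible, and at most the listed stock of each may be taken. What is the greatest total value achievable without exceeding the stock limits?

Top feasible selections:
- 4×option 2 + 2×option 3 + 1×option 4 + 2×option 5: length 48, value 219
- 1×option 1 + 4×option 2 + 1×option 3 + 1×option 4 + 2×option 5: length 47, value 217
- 4×option 2 + 1×option 3 + 1×option 4 + 2×option 5: length 37, value 207
Best: 219 score.

219 score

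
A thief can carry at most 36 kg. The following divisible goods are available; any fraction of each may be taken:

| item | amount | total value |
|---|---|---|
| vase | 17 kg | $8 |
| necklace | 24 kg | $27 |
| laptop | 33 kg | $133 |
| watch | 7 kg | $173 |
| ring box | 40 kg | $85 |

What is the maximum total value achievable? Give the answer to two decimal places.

289.88

Take in order of value per unit:
- watch (173/7 per unit): all 7 → value 173, running total 173.00
- laptop (133/33 per unit): 29 of 33 → value 29×133/33 = 116.8788, running total 289.88
Total 289.88.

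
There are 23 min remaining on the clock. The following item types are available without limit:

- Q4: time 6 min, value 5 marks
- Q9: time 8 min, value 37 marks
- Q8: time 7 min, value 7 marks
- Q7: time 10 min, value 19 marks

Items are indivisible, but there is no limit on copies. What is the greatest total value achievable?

Best value-per-unit is Q9 at 37/8; filling with it alone gives 2×37 = 74.
Optimal mix: 2×Q9 + 1×Q8 → time 23, value 81.

81 marks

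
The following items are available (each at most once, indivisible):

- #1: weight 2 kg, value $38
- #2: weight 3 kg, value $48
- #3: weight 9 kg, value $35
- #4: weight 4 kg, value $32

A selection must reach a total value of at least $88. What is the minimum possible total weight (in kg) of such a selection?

Subsets with value ≥ 88, sorted by total weight:
- #1+#2+#4: weight 9, value 118
- #1+#2+#3: weight 14, value 121
- #1+#3+#4: weight 15, value 105
Minimum weight: 9 kg.

9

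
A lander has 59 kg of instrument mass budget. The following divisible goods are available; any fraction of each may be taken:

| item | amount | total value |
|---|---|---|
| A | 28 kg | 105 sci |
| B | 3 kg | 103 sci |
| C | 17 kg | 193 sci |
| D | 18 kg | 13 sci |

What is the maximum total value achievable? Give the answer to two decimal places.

Take in order of value per unit:
- B (103/3 per unit): all 3 → value 103, running total 103.00
- C (193/17 per unit): all 17 → value 193, running total 296.00
- A (105/28 per unit): all 28 → value 105, running total 401.00
- D (13/18 per unit): 11 of 18 → value 11×13/18 = 7.9444, running total 408.94
Total 408.94.

408.94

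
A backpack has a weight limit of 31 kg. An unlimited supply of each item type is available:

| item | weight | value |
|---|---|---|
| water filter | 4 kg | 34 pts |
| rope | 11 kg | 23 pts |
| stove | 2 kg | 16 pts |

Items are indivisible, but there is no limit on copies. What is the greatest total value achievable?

254 pts

Best value-per-unit is water filter at 34/4; filling with it alone gives 7×34 = 238.
Optimal mix: 7×water filter + 1×stove → weight 30, value 254.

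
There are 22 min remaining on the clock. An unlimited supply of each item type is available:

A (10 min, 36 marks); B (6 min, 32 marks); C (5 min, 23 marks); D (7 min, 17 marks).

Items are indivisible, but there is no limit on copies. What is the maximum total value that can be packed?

Best value-per-unit is B at 32/6; filling with it alone gives 3×32 = 96.
Optimal mix: 2×B + 2×C → time 22, value 110.

110 marks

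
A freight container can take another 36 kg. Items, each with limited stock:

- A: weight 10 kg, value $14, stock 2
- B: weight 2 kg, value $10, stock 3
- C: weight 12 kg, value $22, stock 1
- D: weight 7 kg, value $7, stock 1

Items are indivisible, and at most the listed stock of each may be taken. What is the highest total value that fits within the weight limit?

$73

Best selections within weight 36 and stock limits:
- 1×A + 3×B + 1×C + 1×D: weight 35, value 73
- 2×A + 2×B + 1×C: weight 36, value 70
Best: $73.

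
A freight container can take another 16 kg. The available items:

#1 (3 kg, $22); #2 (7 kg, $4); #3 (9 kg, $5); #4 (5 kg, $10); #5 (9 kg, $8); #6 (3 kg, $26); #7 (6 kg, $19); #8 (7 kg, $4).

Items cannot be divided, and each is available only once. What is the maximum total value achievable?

Check high-value combinations within 16 kg:
- #1+#6+#7: weight 3+3+6=12, value 22+26+19=67
- #1+#4+#6: weight 3+5+3=11, value 22+10+26=58
- #1+#5+#6: weight 3+9+3=15, value 22+8+26=56
Best: $67.

$67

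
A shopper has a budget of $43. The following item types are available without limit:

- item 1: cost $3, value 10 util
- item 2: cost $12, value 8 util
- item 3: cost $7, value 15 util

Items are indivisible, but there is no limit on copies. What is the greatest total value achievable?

140 util

Best value-per-unit is item 1 at 10/3, and filling with it alone uses cost 14×3=42. No mix of the others beats 14×10 = 140.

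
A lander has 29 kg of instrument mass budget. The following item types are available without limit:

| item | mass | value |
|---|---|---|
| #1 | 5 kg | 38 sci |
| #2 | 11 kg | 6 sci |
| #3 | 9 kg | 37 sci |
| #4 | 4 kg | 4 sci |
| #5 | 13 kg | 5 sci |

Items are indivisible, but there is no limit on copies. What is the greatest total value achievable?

194 sci

Best value-per-unit is #1 at 38/5; filling with it alone gives 5×38 = 190.
Optimal mix: 5×#1 + 1×#4 → mass 29, value 194.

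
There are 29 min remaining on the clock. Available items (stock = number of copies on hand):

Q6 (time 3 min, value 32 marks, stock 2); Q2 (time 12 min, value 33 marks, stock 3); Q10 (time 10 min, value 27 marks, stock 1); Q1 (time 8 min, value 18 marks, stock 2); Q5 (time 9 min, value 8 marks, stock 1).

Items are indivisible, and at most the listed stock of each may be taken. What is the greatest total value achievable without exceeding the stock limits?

Top feasible selections:
- 2×Q6 + 1×Q2 + 1×Q10: time 28, value 124
- 2×Q6 + 1×Q2 + 1×Q1: time 26, value 115
Best: 124 marks.

124 marks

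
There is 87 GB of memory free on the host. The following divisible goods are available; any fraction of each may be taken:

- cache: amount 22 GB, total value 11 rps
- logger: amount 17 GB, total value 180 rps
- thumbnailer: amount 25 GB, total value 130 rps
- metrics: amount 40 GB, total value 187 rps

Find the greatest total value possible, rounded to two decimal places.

499.50

Take in order of value per unit:
- logger (180/17 per unit): all 17 → value 180, running total 180.00
- thumbnailer (130/25 per unit): all 25 → value 130, running total 310.00
- metrics (187/40 per unit): all 40 → value 187, running total 497.00
- cache (11/22 per unit): 5 of 22 → value 5×11/22 = 2.5000, running total 499.50
Total 499.50.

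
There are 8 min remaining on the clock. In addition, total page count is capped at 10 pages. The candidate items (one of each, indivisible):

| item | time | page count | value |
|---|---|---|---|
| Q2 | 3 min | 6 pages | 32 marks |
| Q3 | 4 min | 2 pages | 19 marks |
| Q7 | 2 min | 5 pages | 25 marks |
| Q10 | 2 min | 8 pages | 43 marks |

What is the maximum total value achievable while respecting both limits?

Feasible sets respecting both limits:
- Q3+Q10: time 6, page count 10, value 62
- Q2+Q3: time 7, page count 8, value 51
- Q3+Q7: time 6, page count 7, value 44
Best: 62 marks.

62 marks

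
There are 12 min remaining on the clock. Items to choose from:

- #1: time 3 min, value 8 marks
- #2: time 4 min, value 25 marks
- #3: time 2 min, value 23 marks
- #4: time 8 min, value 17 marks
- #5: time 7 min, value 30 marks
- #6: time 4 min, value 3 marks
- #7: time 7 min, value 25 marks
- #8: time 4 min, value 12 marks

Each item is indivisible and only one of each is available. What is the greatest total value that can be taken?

Check high-value combinations within 12 min:
- #1+#3+#5: time 3+2+7=12, value 8+23+30=61
- #2+#3+#8: time 4+2+4=10, value 25+23+12=60
- #1+#2+#3: time 3+4+2=9, value 8+25+23=56
Best: 61 marks.

61 marks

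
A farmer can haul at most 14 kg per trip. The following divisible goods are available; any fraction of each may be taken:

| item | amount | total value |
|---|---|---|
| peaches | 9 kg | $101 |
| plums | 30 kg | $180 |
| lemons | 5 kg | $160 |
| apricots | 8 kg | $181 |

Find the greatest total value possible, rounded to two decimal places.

Take in order of value per unit:
- lemons (160/5 per unit): all 5 → value 160, running total 160.00
- apricots (181/8 per unit): all 8 → value 181, running total 341.00
- peaches (101/9 per unit): 1 of 9 → value 1×101/9 = 11.2222, running total 352.22
Total 352.22.

352.22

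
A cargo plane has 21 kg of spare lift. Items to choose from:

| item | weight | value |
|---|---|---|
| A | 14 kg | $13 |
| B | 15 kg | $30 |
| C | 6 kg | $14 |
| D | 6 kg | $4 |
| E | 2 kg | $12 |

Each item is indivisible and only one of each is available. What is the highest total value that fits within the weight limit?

This is a 0/1 knapsack; check combinations near the capacity.
- B+C: weight 15+6=21, value 30+14=44
- B+E: weight 15+2=17, value 30+12=42
- B+D: weight 15+6=21, value 30+4=34
Best: $44.

$44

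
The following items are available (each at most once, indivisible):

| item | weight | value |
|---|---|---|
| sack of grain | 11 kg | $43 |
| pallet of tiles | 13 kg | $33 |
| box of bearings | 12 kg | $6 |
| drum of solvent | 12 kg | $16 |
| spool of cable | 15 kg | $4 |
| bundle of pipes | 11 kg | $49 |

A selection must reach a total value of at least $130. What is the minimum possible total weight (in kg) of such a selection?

Subsets with value ≥ 130, sorted by total weight:
- sack of grain+pallet of tiles+drum of solvent+bundle of pipes: weight 47, value 141
- sack of grain+pallet of tiles+box of bearings+bundle of pipes: weight 47, value 131
Minimum weight: 47 kg.

47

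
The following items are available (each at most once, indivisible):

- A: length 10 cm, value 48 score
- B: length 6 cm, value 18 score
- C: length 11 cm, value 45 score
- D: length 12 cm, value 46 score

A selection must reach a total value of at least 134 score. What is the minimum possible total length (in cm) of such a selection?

33

Subsets with value ≥ 134, sorted by total length:
- A+C+D: length 33, value 139
- A+B+C+D: length 39, value 157
Minimum length: 33 cm.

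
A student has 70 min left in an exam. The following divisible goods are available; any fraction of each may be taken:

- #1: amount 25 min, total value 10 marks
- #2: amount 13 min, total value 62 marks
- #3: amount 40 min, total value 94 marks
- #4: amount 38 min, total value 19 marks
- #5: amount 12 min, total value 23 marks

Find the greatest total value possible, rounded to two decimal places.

181.50

Take in order of value per unit:
- #2 (62/13 per unit): all 13 → value 62, running total 62.00
- #3 (94/40 per unit): all 40 → value 94, running total 156.00
- #5 (23/12 per unit): all 12 → value 23, running total 179.00
- #4 (19/38 per unit): 5 of 38 → value 5×19/38 = 2.5000, running total 181.50
Total 181.50.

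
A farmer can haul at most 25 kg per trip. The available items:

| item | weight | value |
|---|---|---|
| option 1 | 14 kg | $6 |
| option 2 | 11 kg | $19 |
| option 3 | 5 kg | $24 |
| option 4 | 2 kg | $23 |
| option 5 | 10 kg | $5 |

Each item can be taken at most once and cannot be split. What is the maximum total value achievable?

$66

Check high-value combinations within 25 kg:
- option 2+option 3+option 4: weight 11+5+2=18, value 19+24+23=66
- option 1+option 3+option 4: weight 14+5+2=21, value 6+24+23=53
- option 3+option 4+option 5: weight 5+2+10=17, value 24+23+5=52
Best: $66.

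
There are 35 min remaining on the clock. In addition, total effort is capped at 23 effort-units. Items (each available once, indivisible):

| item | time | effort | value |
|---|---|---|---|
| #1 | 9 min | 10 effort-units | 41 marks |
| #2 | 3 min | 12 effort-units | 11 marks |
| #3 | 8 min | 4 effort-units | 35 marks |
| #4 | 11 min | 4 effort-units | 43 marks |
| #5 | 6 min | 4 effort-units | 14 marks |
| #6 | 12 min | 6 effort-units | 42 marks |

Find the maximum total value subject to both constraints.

Feasible sets respecting both limits:
- #1+#3+#4+#5: time 34, effort 22, value 133
- #1+#4+#6: time 32, effort 20, value 126
- #3+#4+#6: time 31, effort 14, value 120
- #1+#3+#4: time 28, effort 18, value 119
Best: 133 marks.

133 marks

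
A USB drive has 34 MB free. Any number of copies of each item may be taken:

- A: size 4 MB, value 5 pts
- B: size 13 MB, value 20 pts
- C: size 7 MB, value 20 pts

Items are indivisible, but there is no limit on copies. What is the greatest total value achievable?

85 pts

Best value-per-unit is C at 20/7; filling with it alone gives 4×20 = 80.
Optimal mix: 1×A + 4×C → size 32, value 85.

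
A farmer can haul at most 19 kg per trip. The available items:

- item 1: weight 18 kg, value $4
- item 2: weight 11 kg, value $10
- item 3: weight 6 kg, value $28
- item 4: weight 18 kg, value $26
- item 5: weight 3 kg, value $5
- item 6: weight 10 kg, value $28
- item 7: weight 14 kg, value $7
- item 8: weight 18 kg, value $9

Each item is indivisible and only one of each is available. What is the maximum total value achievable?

$61

Check high-value combinations within 19 kg:
- item 3+item 5+item 6: weight 6+3+10=19, value 28+5+28=61
- item 3+item 6: weight 6+10=16, value 28+28=56
- item 2+item 3: weight 11+6=17, value 10+28=38
- item 3+item 5: weight 6+3=9, value 28+5=33
Best: $61.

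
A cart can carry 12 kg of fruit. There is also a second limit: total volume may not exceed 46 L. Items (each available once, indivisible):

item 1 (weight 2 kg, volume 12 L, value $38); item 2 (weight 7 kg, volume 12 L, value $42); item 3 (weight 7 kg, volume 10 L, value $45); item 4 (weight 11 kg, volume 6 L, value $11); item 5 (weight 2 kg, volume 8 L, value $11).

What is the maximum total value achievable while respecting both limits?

Feasible sets respecting both limits:
- item 1+item 3+item 5: weight 11, volume 30, value 94
- item 1+item 2+item 5: weight 11, volume 32, value 91
- item 1+item 3: weight 9, volume 22, value 83
- item 1+item 2: weight 9, volume 24, value 80
Best: $94.

$94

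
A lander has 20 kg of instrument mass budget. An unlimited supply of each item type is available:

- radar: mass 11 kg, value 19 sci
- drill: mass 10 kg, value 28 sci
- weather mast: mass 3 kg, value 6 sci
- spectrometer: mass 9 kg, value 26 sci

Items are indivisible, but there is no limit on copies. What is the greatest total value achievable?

Best value-per-unit is spectrometer at 26/9; filling with it alone gives 2×26 = 52.
Optimal mix: 2×drill → mass 20, value 56.

56 sci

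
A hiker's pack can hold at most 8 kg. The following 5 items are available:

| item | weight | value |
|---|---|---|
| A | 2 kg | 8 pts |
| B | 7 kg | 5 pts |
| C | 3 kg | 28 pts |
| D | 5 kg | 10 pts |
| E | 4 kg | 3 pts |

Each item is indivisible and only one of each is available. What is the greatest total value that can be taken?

This is a 0/1 knapsack; check combinations near the capacity.
- C+D: weight 3+5=8, value 28+10=38
- A+C: weight 2+3=5, value 8+28=36
- C+E: weight 3+4=7, value 28+3=31
Best: 38 pts.

38 pts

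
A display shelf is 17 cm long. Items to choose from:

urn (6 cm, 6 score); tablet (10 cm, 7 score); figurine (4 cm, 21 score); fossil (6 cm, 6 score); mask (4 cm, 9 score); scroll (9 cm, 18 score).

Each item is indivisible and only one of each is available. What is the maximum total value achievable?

48 score

Check high-value combinations within 17 cm:
- figurine+mask+scroll: length 4+4+9=17, value 21+9+18=48
- figurine+scroll: length 4+9=13, value 21+18=39
- urn+figurine+mask: length 6+4+4=14, value 6+21+9=36
- figurine+fossil+mask: length 4+6+4=14, value 21+6+9=36
- urn+figurine+fossil: length 6+4+6=16, value 6+21+6=33
Best: 48 score.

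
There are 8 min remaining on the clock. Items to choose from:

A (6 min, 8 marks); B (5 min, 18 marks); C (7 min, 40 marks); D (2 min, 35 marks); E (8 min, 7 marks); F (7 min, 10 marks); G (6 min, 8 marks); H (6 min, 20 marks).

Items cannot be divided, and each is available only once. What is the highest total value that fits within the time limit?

This is a 0/1 knapsack; check combinations near the capacity.
- D+H: time 2+6=8, value 35+20=55
- B+D: time 5+2=7, value 18+35=53
- A+D: time 6+2=8, value 8+35=43
- D+G: time 2+6=8, value 35+8=43
- C: time 7, value 40
Best: 55 marks.

55 marks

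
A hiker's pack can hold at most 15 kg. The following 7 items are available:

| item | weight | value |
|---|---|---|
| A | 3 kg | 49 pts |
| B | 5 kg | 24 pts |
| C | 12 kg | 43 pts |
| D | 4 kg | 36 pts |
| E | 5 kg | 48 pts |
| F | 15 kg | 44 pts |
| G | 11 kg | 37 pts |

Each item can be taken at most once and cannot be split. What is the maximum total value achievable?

Check high-value combinations within 15 kg:
- A+D+E: weight 3+4+5=12, value 49+36+48=133
- A+B+E: weight 3+5+5=13, value 49+24+48=121
- A+B+D: weight 3+5+4=12, value 49+24+36=109
- B+D+E: weight 5+4+5=14, value 24+36+48=108
Best: 133 pts.

133 pts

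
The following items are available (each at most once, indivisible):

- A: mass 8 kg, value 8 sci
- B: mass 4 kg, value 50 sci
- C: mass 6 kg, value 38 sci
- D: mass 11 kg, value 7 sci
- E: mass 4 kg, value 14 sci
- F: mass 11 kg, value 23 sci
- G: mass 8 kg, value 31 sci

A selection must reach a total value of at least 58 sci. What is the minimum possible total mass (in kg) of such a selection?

8

Subsets with value ≥ 58, sorted by total mass:
- B+E: mass 8, value 64
- B+C: mass 10, value 88
Minimum mass: 8 kg.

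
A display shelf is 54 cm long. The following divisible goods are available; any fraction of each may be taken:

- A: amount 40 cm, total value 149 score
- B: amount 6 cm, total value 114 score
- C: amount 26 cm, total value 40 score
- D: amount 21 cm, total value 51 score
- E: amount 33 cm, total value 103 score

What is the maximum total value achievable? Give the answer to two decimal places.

287.97

Take in order of value per unit:
- B (114/6 per unit): all 6 → value 114, running total 114.00
- A (149/40 per unit): all 40 → value 149, running total 263.00
- E (103/33 per unit): 8 of 33 → value 8×103/33 = 24.9697, running total 287.97
Total 287.97.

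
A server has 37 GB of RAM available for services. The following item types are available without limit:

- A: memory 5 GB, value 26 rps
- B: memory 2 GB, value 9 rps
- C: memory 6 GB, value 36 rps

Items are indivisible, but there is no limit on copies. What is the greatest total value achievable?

216 rps

Best value-per-unit is C at 36/6, and filling with it alone uses memory 6×6=36. No mix of the others beats 6×36 = 216.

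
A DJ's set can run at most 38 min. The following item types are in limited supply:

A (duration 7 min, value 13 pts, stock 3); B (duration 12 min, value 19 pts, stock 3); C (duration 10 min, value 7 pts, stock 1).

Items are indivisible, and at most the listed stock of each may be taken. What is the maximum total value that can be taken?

Best selections within duration 38 and stock limits:
- 2×A + 2×B: duration 38, value 64
- 3×A + 1×B: duration 33, value 58
Best: 64 pts.

64 pts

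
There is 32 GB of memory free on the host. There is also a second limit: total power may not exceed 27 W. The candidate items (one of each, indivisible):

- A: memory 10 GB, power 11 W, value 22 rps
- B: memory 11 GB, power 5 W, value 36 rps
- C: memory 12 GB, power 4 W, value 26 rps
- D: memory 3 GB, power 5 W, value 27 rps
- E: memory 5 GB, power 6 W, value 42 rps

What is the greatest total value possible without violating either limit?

131 rps

Feasible sets respecting both limits:
- B+C+D+E: memory 31, power 20, value 131
- A+B+D+E: memory 29, power 27, value 127
- A+C+D+E: memory 30, power 26, value 117
Best: 131 rps.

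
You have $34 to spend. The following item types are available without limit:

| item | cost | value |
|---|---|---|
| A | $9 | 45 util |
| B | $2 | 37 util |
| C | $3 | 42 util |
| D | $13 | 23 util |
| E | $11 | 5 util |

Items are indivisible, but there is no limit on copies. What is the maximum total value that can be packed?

Best value-per-unit is B at 37/2, and filling with it alone uses cost 17×2=34. No mix of the others beats 17×37 = 629.

629 util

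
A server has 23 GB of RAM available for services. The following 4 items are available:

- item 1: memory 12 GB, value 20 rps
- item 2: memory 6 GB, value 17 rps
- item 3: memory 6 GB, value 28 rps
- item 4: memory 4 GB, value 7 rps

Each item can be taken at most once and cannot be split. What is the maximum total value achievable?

55 rps

Check high-value combinations within 23 GB:
- item 1+item 3+item 4: memory 12+6+4=22, value 20+28+7=55
- item 2+item 3+item 4: memory 6+6+4=16, value 17+28+7=52
- item 1+item 3: memory 12+6=18, value 20+28=48
Best: 55 rps.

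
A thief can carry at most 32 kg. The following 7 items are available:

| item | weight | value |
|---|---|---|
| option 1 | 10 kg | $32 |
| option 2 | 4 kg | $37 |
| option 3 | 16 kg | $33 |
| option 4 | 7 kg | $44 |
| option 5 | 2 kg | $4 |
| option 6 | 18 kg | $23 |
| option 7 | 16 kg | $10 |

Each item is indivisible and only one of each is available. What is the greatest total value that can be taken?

$118

This is a 0/1 knapsack; check combinations near the capacity.
- option 2+option 3+option 4+option 5: weight 4+16+7+2=29, value 37+33+44+4=118
- option 1+option 2+option 4+option 5: weight 10+4+7+2=23, value 32+37+44+4=117
- option 2+option 3+option 4: weight 4+16+7=27, value 37+33+44=114
Best: $118.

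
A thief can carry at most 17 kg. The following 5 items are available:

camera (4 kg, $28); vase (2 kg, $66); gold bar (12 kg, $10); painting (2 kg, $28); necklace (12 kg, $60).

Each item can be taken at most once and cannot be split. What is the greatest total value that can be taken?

$154

Check high-value combinations within 17 kg:
- vase+painting+necklace: weight 2+2+12=16, value 66+28+60=154
- vase+necklace: weight 2+12=14, value 66+60=126
- camera+vase+painting: weight 4+2+2=8, value 28+66+28=122
- vase+gold bar+painting: weight 2+12+2=16, value 66+10+28=104
Best: $154.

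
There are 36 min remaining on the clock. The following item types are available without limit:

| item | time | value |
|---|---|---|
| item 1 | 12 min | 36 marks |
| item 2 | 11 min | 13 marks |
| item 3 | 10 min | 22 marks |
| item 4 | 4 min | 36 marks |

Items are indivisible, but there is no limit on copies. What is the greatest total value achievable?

Best value-per-unit is item 4 at 36/4, and filling with it alone uses time 9×4=36. No mix of the others beats 9×36 = 324.

324 marks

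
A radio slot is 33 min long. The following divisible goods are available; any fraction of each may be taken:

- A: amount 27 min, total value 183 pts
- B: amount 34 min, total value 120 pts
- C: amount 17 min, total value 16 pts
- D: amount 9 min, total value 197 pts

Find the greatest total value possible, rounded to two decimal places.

Take in order of value per unit:
- D (197/9 per unit): all 9 → value 197, running total 197.00
- A (183/27 per unit): 24 of 27 → value 24×183/27 = 162.6667, running total 359.67
Total 359.67.

359.67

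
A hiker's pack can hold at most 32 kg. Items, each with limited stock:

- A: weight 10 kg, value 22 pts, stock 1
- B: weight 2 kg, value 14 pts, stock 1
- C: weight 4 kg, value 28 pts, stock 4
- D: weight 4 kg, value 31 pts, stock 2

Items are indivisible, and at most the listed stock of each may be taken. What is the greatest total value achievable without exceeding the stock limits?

Best selections within weight 32 and stock limits:
- 1×B + 4×C + 2×D: weight 26, value 188
- 1×A + 1×B + 3×C + 2×D: weight 32, value 182
- 1×A + 1×B + 4×C + 1×D: weight 32, value 179
- 4×C + 2×D: weight 24, value 174
Best: 188 pts.

188 pts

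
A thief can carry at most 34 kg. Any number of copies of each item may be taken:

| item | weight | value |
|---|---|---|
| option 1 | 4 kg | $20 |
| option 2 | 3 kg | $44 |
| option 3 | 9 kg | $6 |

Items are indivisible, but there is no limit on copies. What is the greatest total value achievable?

Best value-per-unit is option 2 at 44/3, and filling with it alone uses weight 11×3=33. No mix of the others beats 11×44 = 484.

$484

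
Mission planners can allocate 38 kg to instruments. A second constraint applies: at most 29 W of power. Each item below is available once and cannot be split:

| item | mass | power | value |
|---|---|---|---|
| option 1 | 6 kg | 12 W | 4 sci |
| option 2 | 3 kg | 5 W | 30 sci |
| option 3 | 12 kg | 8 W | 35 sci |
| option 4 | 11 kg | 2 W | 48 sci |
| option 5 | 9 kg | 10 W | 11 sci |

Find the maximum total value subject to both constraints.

Feasible sets respecting both limits:
- option 2+option 3+option 4+option 5: mass 35, power 25, value 124
- option 1+option 2+option 3+option 4: mass 32, power 27, value 117
- option 2+option 3+option 4: mass 26, power 15, value 113
Best: 124 sci.

124 sci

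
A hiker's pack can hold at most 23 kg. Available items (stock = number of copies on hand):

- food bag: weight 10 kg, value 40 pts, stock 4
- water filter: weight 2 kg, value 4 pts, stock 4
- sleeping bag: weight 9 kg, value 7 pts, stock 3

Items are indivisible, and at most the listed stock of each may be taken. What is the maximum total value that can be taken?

Top feasible selections:
- 2×food bag + 1×water filter: weight 22, value 84
- 2×food bag: weight 20, value 80
- 1×food bag + 4×water filter: weight 18, value 56
- 1×food bag + 2×water filter + 1×sleeping bag: weight 23, value 55
Best: 84 pts.

84 pts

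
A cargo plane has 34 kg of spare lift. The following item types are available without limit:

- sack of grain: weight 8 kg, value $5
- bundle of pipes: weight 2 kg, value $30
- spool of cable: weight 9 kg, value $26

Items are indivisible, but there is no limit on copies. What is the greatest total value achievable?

$510

Best value-per-unit is bundle of pipes at 30/2, and filling with it alone uses weight 17×2=34. No mix of the others beats 17×30 = 510.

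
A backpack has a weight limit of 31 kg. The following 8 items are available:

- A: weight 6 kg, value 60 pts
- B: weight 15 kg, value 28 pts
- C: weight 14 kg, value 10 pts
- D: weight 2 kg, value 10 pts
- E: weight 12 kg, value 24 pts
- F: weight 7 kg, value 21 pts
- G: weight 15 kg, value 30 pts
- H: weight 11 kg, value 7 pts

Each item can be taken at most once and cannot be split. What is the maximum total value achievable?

121 pts

Check high-value combinations within 31 kg:
- A+D+F+G: weight 6+2+7+15=30, value 60+10+21+30=121
- A+B+D+F: weight 6+15+2+7=30, value 60+28+10+21=119
- A+D+E+F: weight 6+2+12+7=27, value 60+10+24+21=115
- A+F+G: weight 6+7+15=28, value 60+21+30=111
- A+B+F: weight 6+15+7=28, value 60+28+21=109
Best: 121 pts.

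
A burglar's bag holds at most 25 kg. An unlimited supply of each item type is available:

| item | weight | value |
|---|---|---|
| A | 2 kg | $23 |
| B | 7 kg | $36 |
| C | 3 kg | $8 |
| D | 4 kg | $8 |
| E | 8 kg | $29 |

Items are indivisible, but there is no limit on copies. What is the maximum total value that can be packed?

$276

Best value-per-unit is A at 23/2, and filling with it alone uses weight 12×2=24. No mix of the others beats 12×23 = 276.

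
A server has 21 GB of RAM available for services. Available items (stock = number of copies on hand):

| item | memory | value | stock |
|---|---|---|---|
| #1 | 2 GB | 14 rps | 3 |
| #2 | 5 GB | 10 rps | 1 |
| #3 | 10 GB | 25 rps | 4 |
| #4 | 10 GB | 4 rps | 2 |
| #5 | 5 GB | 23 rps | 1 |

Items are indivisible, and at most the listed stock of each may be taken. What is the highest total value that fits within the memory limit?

90 rps

Best selections within memory 21 and stock limits:
- 3×#1 + 1×#3 + 1×#5: memory 21, value 90
- 3×#1 + 1×#2 + 1×#3: memory 21, value 77
- 2×#1 + 1×#3 + 1×#5: memory 19, value 76
- 3×#1 + 1×#2 + 1×#5: memory 16, value 75
Best: 90 rps.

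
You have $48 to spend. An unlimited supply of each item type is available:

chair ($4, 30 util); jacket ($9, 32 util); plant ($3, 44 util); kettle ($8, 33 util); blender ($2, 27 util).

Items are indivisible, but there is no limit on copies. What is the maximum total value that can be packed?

704 util

Best value-per-unit is plant at 44/3, and filling with it alone uses cost 16×3=48. No mix of the others beats 16×44 = 704.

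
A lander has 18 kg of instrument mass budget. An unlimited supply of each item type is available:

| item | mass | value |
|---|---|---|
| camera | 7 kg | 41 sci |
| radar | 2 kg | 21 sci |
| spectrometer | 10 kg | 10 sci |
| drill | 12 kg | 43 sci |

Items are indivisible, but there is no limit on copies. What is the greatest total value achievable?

Best value-per-unit is radar at 21/2, and filling with it alone uses mass 9×2=18. No mix of the others beats 9×21 = 189.

189 sci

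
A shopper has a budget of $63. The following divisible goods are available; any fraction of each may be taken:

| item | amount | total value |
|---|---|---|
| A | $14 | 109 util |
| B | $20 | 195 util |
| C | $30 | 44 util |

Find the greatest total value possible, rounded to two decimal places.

346.53

Take in order of value per unit:
- B (195/20 per unit): all 20 → value 195, running total 195.00
- A (109/14 per unit): all 14 → value 109, running total 304.00
- C (44/30 per unit): 29 of 30 → value 29×44/30 = 42.5333, running total 346.53
Total 346.53.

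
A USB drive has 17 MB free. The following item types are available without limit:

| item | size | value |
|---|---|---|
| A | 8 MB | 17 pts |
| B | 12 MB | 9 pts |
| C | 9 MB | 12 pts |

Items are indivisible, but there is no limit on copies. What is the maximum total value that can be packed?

34 pts

Best value-per-unit is A at 17/8, and filling with it alone uses size 2×8=16. No mix of the others beats 2×17 = 34.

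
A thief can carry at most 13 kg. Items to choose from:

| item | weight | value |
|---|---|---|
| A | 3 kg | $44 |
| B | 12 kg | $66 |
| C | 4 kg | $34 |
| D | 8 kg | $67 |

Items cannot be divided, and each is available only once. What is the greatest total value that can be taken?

$111

Check high-value combinations within 13 kg:
- A+D: weight 3+8=11, value 44+67=111
- C+D: weight 4+8=12, value 34+67=101
- A+C: weight 3+4=7, value 44+34=78
Best: $111.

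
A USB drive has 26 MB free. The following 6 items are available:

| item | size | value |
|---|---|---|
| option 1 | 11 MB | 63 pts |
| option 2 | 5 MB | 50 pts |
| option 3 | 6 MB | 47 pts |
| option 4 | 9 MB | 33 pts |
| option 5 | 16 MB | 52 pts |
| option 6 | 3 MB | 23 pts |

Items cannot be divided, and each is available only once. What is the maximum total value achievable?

183 pts

This is a 0/1 knapsack; check combinations near the capacity.
- option 1+option 2+option 3+option 6: size 11+5+6+3=25, value 63+50+47+23=183
- option 1+option 2+option 3: size 11+5+6=22, value 63+50+47=160
- option 2+option 3+option 4+option 6: size 5+6+9+3=23, value 50+47+33+23=153
- option 1+option 2+option 4: size 11+5+9=25, value 63+50+33=146
- option 1+option 3+option 4: size 11+6+9=26, value 63+47+33=143
Best: 183 pts.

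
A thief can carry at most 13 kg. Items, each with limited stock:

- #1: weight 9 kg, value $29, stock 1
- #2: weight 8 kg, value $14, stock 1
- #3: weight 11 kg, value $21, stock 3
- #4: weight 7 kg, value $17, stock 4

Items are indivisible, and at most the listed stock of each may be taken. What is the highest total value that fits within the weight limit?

$29

Top feasible selections:
- 1×#1: weight 9, value 29
- 1×#3: weight 11, value 21
- 1×#4: weight 7, value 17
Best: $29.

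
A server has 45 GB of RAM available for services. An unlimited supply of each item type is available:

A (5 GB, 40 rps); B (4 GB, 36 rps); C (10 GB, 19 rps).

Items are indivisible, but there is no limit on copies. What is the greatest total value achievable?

Best value-per-unit is B at 36/4; filling with it alone gives 11×36 = 396.
Optimal mix: 1×A + 10×B → memory 45, value 400.

400 rps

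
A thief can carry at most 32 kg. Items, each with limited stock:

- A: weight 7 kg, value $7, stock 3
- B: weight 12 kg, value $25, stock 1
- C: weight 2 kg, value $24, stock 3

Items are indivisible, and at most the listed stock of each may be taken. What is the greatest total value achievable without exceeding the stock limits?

$111

Best selections within weight 32 and stock limits:
- 2×A + 1×B + 3×C: weight 32, value 111
- 1×A + 1×B + 3×C: weight 25, value 104
- 1×B + 3×C: weight 18, value 97
- 3×A + 3×C: weight 27, value 93
Best: $111.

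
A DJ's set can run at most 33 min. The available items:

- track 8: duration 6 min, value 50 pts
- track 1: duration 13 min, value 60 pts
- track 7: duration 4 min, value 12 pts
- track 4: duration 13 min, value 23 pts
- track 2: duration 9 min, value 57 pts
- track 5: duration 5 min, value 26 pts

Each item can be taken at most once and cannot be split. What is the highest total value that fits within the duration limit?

Check high-value combinations within 33 min:
- track 8+track 1+track 2+track 5: duration 6+13+9+5=33, value 50+60+57+26=193
- track 8+track 1+track 7+track 2: duration 6+13+4+9=32, value 50+60+12+57=179
- track 8+track 1+track 2: duration 6+13+9=28, value 50+60+57=167
- track 8+track 4+track 2+track 5: duration 6+13+9+5=33, value 50+23+57+26=156
Best: 193 pts.

193 pts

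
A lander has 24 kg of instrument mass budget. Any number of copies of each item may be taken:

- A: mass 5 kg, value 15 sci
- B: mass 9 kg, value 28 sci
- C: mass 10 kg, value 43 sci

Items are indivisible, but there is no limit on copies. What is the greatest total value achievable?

86 sci

Best value-per-unit is C at 43/10; filling with it alone gives 2×43 = 86.
Optimal mix: 1×A + 1×B + 1×C → mass 24, value 86.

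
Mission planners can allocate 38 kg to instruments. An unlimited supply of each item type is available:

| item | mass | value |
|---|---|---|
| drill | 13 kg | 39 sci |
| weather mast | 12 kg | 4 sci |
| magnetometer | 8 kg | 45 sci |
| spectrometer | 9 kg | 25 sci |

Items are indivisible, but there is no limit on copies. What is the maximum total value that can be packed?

180 sci

Best value-per-unit is magnetometer at 45/8, and filling with it alone uses mass 4×8=32. No mix of the others beats 4×45 = 180.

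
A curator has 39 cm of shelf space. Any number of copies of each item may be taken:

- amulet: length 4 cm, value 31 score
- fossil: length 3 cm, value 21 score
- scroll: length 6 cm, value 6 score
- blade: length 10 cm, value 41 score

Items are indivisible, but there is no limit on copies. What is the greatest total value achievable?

Best value-per-unit is amulet at 31/4; filling with it alone gives 9×31 = 279.
Optimal mix: 9×amulet + 1×fossil → length 39, value 300.

300 score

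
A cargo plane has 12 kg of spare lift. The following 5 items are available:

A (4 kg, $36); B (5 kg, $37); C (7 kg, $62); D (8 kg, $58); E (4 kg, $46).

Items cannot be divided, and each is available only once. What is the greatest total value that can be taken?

$108

Check high-value combinations within 12 kg:
- C+E: weight 7+4=11, value 62+46=108
- D+E: weight 8+4=12, value 58+46=104
- B+C: weight 5+7=12, value 37+62=99
- A+C: weight 4+7=11, value 36+62=98
- A+D: weight 4+8=12, value 36+58=94
Best: $108.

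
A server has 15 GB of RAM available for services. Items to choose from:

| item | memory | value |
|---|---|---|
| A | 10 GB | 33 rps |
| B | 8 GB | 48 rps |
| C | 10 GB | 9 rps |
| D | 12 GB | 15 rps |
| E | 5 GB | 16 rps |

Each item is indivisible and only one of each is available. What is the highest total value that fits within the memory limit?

Check high-value combinations within 15 GB:
- B+E: memory 8+5=13, value 48+16=64
- A+E: memory 10+5=15, value 33+16=49
- B: memory 8, value 48
- A: memory 10, value 33
- C+E: memory 10+5=15, value 9+16=25
Best: 64 rps.

64 rps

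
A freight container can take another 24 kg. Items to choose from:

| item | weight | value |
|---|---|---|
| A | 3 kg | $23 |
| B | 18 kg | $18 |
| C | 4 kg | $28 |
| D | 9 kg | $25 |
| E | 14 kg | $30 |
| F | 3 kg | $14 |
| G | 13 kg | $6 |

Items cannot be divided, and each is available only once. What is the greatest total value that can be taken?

$95

Check high-value combinations within 24 kg:
- A+C+E+F: weight 3+4+14+3=24, value 23+28+30+14=95
- A+C+D+F: weight 3+4+9+3=19, value 23+28+25+14=90
- A+C+E: weight 3+4+14=21, value 23+28+30=81
Best: $95.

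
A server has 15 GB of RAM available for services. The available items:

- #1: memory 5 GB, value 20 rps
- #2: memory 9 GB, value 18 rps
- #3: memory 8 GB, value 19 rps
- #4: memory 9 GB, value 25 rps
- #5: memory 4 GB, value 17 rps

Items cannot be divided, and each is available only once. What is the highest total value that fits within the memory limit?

This is a 0/1 knapsack; check combinations near the capacity.
- #1+#4: memory 5+9=14, value 20+25=45
- #4+#5: memory 9+4=13, value 25+17=42
- #1+#3: memory 5+8=13, value 20+19=39
- #1+#2: memory 5+9=14, value 20+18=38
- #1+#5: memory 5+4=9, value 20+17=37
Best: 45 rps.

45 rps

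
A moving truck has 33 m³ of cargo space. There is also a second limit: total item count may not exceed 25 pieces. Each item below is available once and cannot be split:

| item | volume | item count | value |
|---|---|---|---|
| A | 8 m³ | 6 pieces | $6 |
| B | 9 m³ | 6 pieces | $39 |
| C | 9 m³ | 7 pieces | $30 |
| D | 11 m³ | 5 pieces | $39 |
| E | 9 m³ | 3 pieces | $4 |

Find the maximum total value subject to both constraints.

Feasible sets respecting both limits:
- B+C+D: volume 29, item count 18, value 108
- A+B+D: volume 28, item count 17, value 84
- B+D+E: volume 29, item count 14, value 82
- B+D: volume 20, item count 11, value 78
Best: $108.

$108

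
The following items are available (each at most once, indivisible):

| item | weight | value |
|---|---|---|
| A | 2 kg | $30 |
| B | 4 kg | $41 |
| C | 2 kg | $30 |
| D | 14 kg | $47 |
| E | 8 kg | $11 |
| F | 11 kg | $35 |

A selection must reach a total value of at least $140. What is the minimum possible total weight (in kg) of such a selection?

Subsets with value ≥ 140, sorted by total weight:
- A+B+C+D: weight 22, value 148
- A+B+C+E+F: weight 27, value 147
Minimum weight: 22 kg.

22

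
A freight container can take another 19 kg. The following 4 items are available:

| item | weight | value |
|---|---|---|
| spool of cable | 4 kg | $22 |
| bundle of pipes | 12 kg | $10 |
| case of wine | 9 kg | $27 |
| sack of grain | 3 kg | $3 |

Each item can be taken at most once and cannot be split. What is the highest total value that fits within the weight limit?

$52

This is a 0/1 knapsack; check combinations near the capacity.
- spool of cable+case of wine+sack of grain: weight 4+9+3=16, value 22+27+3=52
- spool of cable+case of wine: weight 4+9=13, value 22+27=49
- spool of cable+bundle of pipes+sack of grain: weight 4+12+3=19, value 22+10+3=35
- spool of cable+bundle of pipes: weight 4+12=16, value 22+10=32
- case of wine+sack of grain: weight 9+3=12, value 27+3=30
Best: $52.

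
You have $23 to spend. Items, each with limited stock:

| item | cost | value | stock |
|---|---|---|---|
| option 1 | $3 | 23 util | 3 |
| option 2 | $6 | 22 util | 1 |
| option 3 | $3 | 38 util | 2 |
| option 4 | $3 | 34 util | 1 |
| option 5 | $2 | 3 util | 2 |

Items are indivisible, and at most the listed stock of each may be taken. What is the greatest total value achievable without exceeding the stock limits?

185 util

Best selections within cost 23 and stock limits:
- 3×option 1 + 2×option 3 + 1×option 4 + 2×option 5: cost 22, value 185
- 3×option 1 + 2×option 3 + 1×option 4 + 1×option 5: cost 20, value 182
Best: 185 util.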